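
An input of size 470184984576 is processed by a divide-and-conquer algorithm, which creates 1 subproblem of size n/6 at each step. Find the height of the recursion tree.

For divide and conquer with division factor 6:

Problem sizes at each level:
Level 0: 470184984576
Level 1: 78364164096
Level 2: 13060694016
Level 3: 2176782336
Level 4: 362797056
Level 5: 60466176
Level 6: 10077696
Level 7: 1679616
Level 8: 279936
Level 9: 46656
Level 10: 7776
Level 11: 1296
Level 12: 216
Level 13: 36
Level 14: 6
Level 15: 1

The root is level 0 and the size-1 base case is level 15 (the tree spans levels 0 through 15, i.e. 16 levels counting the root), so the depth is the number of divisions: log_6(470184984576) = 15

The recursion tree depth is log_6(470184984576) = 15. At each level, the problem size is divided by 6, so it takes 15 divisions to reduce to a base case of size 1. The algorithm makes 1 recursive call at each level.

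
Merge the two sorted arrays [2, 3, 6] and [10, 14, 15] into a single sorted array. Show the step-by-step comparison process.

Merging process:

Compare 2 vs 10: take 2 from left. Merged: [2]
Compare 3 vs 10: take 3 from left. Merged: [2, 3]
Compare 6 vs 10: take 6 from left. Merged: [2, 3, 6]
Append remaining from right: [10, 14, 15]. Merged: [2, 3, 6, 10, 14, 15]

Final merged array: [2, 3, 6, 10, 14, 15]
Total comparisons: 3

The merged array is [2, 3, 6, 10, 14, 15], requiring 3 comparisons. The merge step runs in O(n) time where n is the total number of elements.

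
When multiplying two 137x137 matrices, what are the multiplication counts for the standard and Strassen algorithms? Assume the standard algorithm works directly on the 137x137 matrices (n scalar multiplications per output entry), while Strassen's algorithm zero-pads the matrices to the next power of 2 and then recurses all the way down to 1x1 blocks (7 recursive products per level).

Matrix multiplication for 137x137 matrices:

Strassen's algorithm requires power-of-2 dimensions. Pad 137x137 to 256x256 (next power of 2).

Standard algorithm: 137^3 = 2571353 multiplications
Strassen's algorithm: 7^(log2(256)) = 7^8 = 5764801 multiplications
Difference: 2571353 - 5764801 = -3193448 (Strassen uses MORE here due to padding overhead — for small or just-over-power-of-2 n, padding can outweigh the per-level savings)

Standard: 2571353 multiplications (137^3). Strassen: 5764801 multiplications (7^8, after padding to 256x256). Strassen reduces 8 recursive multiplications to 7 at each level.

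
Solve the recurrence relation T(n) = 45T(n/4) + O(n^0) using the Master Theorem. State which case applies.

Master Theorem for T(n) = 45T(n/4) + O(n^0):

a = 45, b = 4, c = 0
log_b(a) = log_4(45) = 2.7459

Case 1: c = 0 < log_4(45) = 2.7459
T(n) = O(n^(log_4 45))

For T(n) = 45T(n/4) + O(n^0): log_4(45) = 2.7459. This is Case 1 of the Master Theorem (c < log_b(a), work dominated by leaves), giving O(n^(log_4 45)).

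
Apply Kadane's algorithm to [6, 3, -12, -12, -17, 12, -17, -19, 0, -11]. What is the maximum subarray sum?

Using Kadane's algorithm on [6, 3, -12, -12, -17, 12, -17, -19, 0, -11]:

Scanning through the array:
Position 1 (value 3): max_ending_here = 9, max_so_far = 9
Position 2 (value -12): max_ending_here = -3, max_so_far = 9
Position 3 (value -12): max_ending_here = -12, max_so_far = 9
Position 4 (value -17): max_ending_here = -17, max_so_far = 9
Position 5 (value 12): max_ending_here = 12, max_so_far = 12
Position 6 (value -17): max_ending_here = -5, max_so_far = 12
Position 7 (value -19): max_ending_here = -19, max_so_far = 12
Position 8 (value 0): max_ending_here = 0, max_so_far = 12
Position 9 (value -11): max_ending_here = -11, max_so_far = 12

Maximum subarray: [12]
Maximum sum: 12

The maximum subarray is [12] with sum 12. This subarray runs from index 5 to index 5.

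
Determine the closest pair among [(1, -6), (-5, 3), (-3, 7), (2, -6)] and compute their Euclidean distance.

Computing all pairwise distances among 4 points:

d((1, -6), (-5, 3)) = 10.8167
d((1, -6), (-3, 7)) = 13.6015
d((1, -6), (2, -6)) = 1.0 <-- minimum
d((-5, 3), (-3, 7)) = 4.4721
d((-5, 3), (2, -6)) = 11.4018
d((-3, 7), (2, -6)) = 13.9284

Closest pair: (1, -6) and (2, -6) with distance 1.0

The closest pair is (1, -6) and (2, -6) with Euclidean distance 1.0. For 4 points, brute-force pairwise comparison is shown above. For large n, the divide-and-conquer algorithm (sort by x, recurse on halves, check the dividing strip) achieves O(n log n).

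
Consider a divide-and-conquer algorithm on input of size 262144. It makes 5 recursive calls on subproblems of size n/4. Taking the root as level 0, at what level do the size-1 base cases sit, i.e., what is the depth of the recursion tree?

For divide and conquer with division factor 4:

Problem sizes at each level:
Level 0: 262144
Level 1: 65536
Level 2: 16384
Level 3: 4096
Level 4: 1024
Level 5: 256
Level 6: 64
Level 7: 16
Level 8: 4
Level 9: 1

The root is level 0 and the size-1 base case is level 9 (the tree spans levels 0 through 9, i.e. 10 levels counting the root), so the depth is the number of divisions: log_4(262144) = 9

The recursion tree depth is log_4(262144) = 9. At each level, the problem size is divided by 4, so it takes 9 divisions to reduce to a base case of size 1. The algorithm makes 5 recursive calls at each level.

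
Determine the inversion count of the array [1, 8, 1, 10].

Finding inversions in [1, 8, 1, 10]:

(1, 2): arr[1]=8 > arr[2]=1

Total inversions: 1

The array has 1 inversion(s): (1,2). Each pair (i,j) satisfies i < j and arr[i] > arr[j].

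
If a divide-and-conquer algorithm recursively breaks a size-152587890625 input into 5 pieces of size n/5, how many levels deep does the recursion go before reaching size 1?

For divide and conquer with division factor 5:

Problem sizes at each level:
Level 0: 152587890625
Level 1: 30517578125
Level 2: 6103515625
Level 3: 1220703125
Level 4: 244140625
Level 5: 48828125
Level 6: 9765625
Level 7: 1953125
Level 8: 390625
Level 9: 78125
Level 10: 15625
Level 11: 3125
Level 12: 625
Level 13: 125
Level 14: 25
Level 15: 5
Level 16: 1

The root is level 0 and the size-1 base case is level 16 (the tree spans levels 0 through 16, i.e. 17 levels counting the root), so the depth is the number of divisions: log_5(152587890625) = 16

The recursion tree depth is log_5(152587890625) = 16. At each level, the problem size is divided by 5, so it takes 16 divisions to reduce to a base case of size 1. The algorithm makes 5 recursive calls at each level.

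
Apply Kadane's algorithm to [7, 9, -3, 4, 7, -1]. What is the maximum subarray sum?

Using Kadane's algorithm on [7, 9, -3, 4, 7, -1]:

Scanning through the array:
Position 1 (value 9): max_ending_here = 16, max_so_far = 16
Position 2 (value -3): max_ending_here = 13, max_so_far = 16
Position 3 (value 4): max_ending_here = 17, max_so_far = 17
Position 4 (value 7): max_ending_here = 24, max_so_far = 24
Position 5 (value -1): max_ending_here = 23, max_so_far = 24

Maximum subarray: [7, 9, -3, 4, 7]
Maximum sum: 24

The maximum subarray is [7, 9, -3, 4, 7] with sum 24. This subarray runs from index 0 to index 4.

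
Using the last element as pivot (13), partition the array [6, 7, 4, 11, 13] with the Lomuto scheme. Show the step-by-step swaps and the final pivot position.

Lomuto partition with pivot = 13:

Initial array: [6, 7, 4, 11, 13]

arr[0]=6 <= 13: swap with position 0, array becomes [6, 7, 4, 11, 13]
arr[1]=7 <= 13: swap with position 1, array becomes [6, 7, 4, 11, 13]
arr[2]=4 <= 13: swap with position 2, array becomes [6, 7, 4, 11, 13]
arr[3]=11 <= 13: swap with position 3, array becomes [6, 7, 4, 11, 13]

Place pivot at position 4: [6, 7, 4, 11, 13]
Pivot position: 4

After partitioning with pivot 13, the array becomes [6, 7, 4, 11, 13]. The pivot is placed at index 4. All elements to the left of the pivot are <= 13, and all elements to the right are > 13.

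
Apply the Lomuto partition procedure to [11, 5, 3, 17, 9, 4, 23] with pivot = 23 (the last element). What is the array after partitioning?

Lomuto partition with pivot = 23:

Initial array: [11, 5, 3, 17, 9, 4, 23]

arr[0]=11 <= 23: swap with position 0, array becomes [11, 5, 3, 17, 9, 4, 23]
arr[1]=5 <= 23: swap with position 1, array becomes [11, 5, 3, 17, 9, 4, 23]
arr[2]=3 <= 23: swap with position 2, array becomes [11, 5, 3, 17, 9, 4, 23]
arr[3]=17 <= 23: swap with position 3, array becomes [11, 5, 3, 17, 9, 4, 23]
arr[4]=9 <= 23: swap with position 4, array becomes [11, 5, 3, 17, 9, 4, 23]
arr[5]=4 <= 23: swap with position 5, array becomes [11, 5, 3, 17, 9, 4, 23]

Place pivot at position 6: [11, 5, 3, 17, 9, 4, 23]
Pivot position: 6

After partitioning with pivot 23, the array becomes [11, 5, 3, 17, 9, 4, 23]. The pivot is placed at index 6. All elements to the left of the pivot are <= 23, and all elements to the right are > 23.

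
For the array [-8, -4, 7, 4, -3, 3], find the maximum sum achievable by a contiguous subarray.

Using Kadane's algorithm on [-8, -4, 7, 4, -3, 3]:

Scanning through the array:
Position 1 (value -4): max_ending_here = -4, max_so_far = -4
Position 2 (value 7): max_ending_here = 7, max_so_far = 7
Position 3 (value 4): max_ending_here = 11, max_so_far = 11
Position 4 (value -3): max_ending_here = 8, max_so_far = 11
Position 5 (value 3): max_ending_here = 11, max_so_far = 11

Maximum subarray: [7, 4]
Maximum sum: 11

The maximum subarray is [7, 4] with sum 11. This subarray runs from index 2 to index 3.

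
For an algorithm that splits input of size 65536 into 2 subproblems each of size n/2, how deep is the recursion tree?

For divide and conquer with division factor 2:

Problem sizes at each level:
Level 0: 65536
Level 1: 32768
Level 2: 16384
Level 3: 8192
Level 4: 4096
Level 5: 2048
Level 6: 1024
Level 7: 512
Level 8: 256
Level 9: 128
Level 10: 64
Level 11: 32
Level 12: 16
Level 13: 8
Level 14: 4
Level 15: 2
Level 16: 1

The root is level 0 and the size-1 base case is level 16 (the tree spans levels 0 through 16, i.e. 17 levels counting the root), so the depth is the number of divisions: log_2(65536) = 16

The recursion tree depth is log_2(65536) = 16. At each level, the problem size is divided by 2, so it takes 16 divisions to reduce to a base case of size 1. The algorithm makes 2 recursive calls at each level.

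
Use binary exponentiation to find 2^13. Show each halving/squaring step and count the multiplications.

Computing 2^13 by squaring (build up from 2^1; each line after the first costs one multiplication):

2^1 = 2
2^2 = (2^1)^2 = 2^2 = 4
2^3 = 2 * 2^2 = 2 * 4 = 8
2^6 = (2^3)^2 = 8^2 = 64
2^12 = (2^6)^2 = 64^2 = 4096
2^13 = 2 * 2^12 = 2 * 4096 = 8192

Result: 8192
Multiplications needed: 5 (5 lines after 2^1)

2^13 = 8192. Using exponentiation by squaring, this requires 5 multiplications. The key idea: if the exponent is even, square the half-power; if odd, multiply by the base once.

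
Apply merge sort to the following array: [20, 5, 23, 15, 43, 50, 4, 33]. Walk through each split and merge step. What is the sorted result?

Merge sort trace:

Split: [20, 5, 23, 15, 43, 50, 4, 33] -> [20, 5, 23, 15] and [43, 50, 4, 33]
  Split: [20, 5, 23, 15] -> [20, 5] and [23, 15]
    Split: [20, 5] -> [20] and [5]
    Merge: [20] + [5] -> [5, 20]
    Split: [23, 15] -> [23] and [15]
    Merge: [23] + [15] -> [15, 23]
  Merge: [5, 20] + [15, 23] -> [5, 15, 20, 23]
  Split: [43, 50, 4, 33] -> [43, 50] and [4, 33]
    Split: [43, 50] -> [43] and [50]
    Merge: [43] + [50] -> [43, 50]
    Split: [4, 33] -> [4] and [33]
    Merge: [4] + [33] -> [4, 33]
  Merge: [43, 50] + [4, 33] -> [4, 33, 43, 50]
Merge: [5, 15, 20, 23] + [4, 33, 43, 50] -> [4, 5, 15, 20, 23, 33, 43, 50]

Final sorted array: [4, 5, 15, 20, 23, 33, 43, 50]

The merge sort proceeds by recursively splitting the array and merging sorted halves.
After all merges, the sorted array is [4, 5, 15, 20, 23, 33, 43, 50].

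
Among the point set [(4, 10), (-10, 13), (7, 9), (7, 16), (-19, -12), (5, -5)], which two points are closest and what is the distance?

Computing all pairwise distances among 6 points:

d((4, 10), (-10, 13)) = 14.3178
d((4, 10), (7, 9)) = 3.1623 <-- minimum
d((4, 10), (7, 16)) = 6.7082
d((4, 10), (-19, -12)) = 31.8277
d((4, 10), (5, -5)) = 15.0333
d((-10, 13), (7, 9)) = 17.4642
d((-10, 13), (7, 16)) = 17.2627
d((-10, 13), (-19, -12)) = 26.5707
d((-10, 13), (5, -5)) = 23.4307
d((7, 9), (7, 16)) = 7.0
d((7, 9), (-19, -12)) = 33.4215
d((7, 9), (5, -5)) = 14.1421
d((7, 16), (-19, -12)) = 38.2099
d((7, 16), (5, -5)) = 21.095
d((-19, -12), (5, -5)) = 25.0

Closest pair: (4, 10) and (7, 9) with distance 3.1623

The closest pair is (4, 10) and (7, 9) with Euclidean distance 3.1623. For 6 points, brute-force pairwise comparison is shown above. For large n, the divide-and-conquer algorithm (sort by x, recurse on halves, check the dividing strip) achieves O(n log n).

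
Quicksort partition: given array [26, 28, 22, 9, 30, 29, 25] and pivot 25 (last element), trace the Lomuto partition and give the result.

Lomuto partition with pivot = 25:

Initial array: [26, 28, 22, 9, 30, 29, 25]

arr[0]=26 > 25: no swap
arr[1]=28 > 25: no swap
arr[2]=22 <= 25: swap with position 0, array becomes [22, 28, 26, 9, 30, 29, 25]
arr[3]=9 <= 25: swap with position 1, array becomes [22, 9, 26, 28, 30, 29, 25]
arr[4]=30 > 25: no swap
arr[5]=29 > 25: no swap

Place pivot at position 2: [22, 9, 25, 28, 30, 29, 26]
Pivot position: 2

After partitioning with pivot 25, the array becomes [22, 9, 25, 28, 30, 29, 26]. The pivot is placed at index 2. All elements to the left of the pivot are <= 25, and all elements to the right are > 25.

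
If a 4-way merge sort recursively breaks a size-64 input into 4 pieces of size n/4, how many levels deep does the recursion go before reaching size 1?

For divide and conquer with division factor 4:

Problem sizes at each level:
Level 0: 64
Level 1: 16
Level 2: 4
Level 3: 1

The root is level 0 and the size-1 base case is level 3 (the tree spans levels 0 through 3, i.e. 4 levels counting the root), so the depth is the number of divisions: log_4(64) = 3

The recursion tree depth is log_4(64) = 3. At each level, the problem size is divided by 4, so it takes 3 divisions to reduce to a base case of size 1. The algorithm makes 4 recursive calls at each level.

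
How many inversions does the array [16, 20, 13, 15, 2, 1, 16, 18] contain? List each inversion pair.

Finding inversions in [16, 20, 13, 15, 2, 1, 16, 18]:

(0, 2): arr[0]=16 > arr[2]=13
(0, 3): arr[0]=16 > arr[3]=15
(0, 4): arr[0]=16 > arr[4]=2
(0, 5): arr[0]=16 > arr[5]=1
(1, 2): arr[1]=20 > arr[2]=13
(1, 3): arr[1]=20 > arr[3]=15
(1, 4): arr[1]=20 > arr[4]=2
(1, 5): arr[1]=20 > arr[5]=1
(1, 6): arr[1]=20 > arr[6]=16
(1, 7): arr[1]=20 > arr[7]=18
(2, 4): arr[2]=13 > arr[4]=2
(2, 5): arr[2]=13 > arr[5]=1
(3, 4): arr[3]=15 > arr[4]=2
(3, 5): arr[3]=15 > arr[5]=1
(4, 5): arr[4]=2 > arr[5]=1

Total inversions: 15

The array has 15 inversion(s): (0,2), (0,3), (0,4), (0,5), (1,2), (1,3), (1,4), (1,5), (1,6), (1,7), (2,4), (2,5), (3,4), (3,5), (4,5). Each pair (i,j) satisfies i < j and arr[i] > arr[j].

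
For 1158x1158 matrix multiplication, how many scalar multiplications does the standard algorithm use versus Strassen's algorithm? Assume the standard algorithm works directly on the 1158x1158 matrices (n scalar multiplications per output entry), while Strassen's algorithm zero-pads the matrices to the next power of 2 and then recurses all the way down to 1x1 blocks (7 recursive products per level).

Matrix multiplication for 1158x1158 matrices:

Strassen's algorithm requires power-of-2 dimensions. Pad 1158x1158 to 2048x2048 (next power of 2).

Standard algorithm: 1158^3 = 1552836312 multiplications
Strassen's algorithm: 7^(log2(2048)) = 7^11 = 1977326743 multiplications
Difference: 1552836312 - 1977326743 = -424490431 (Strassen uses MORE here due to padding overhead — for small or just-over-power-of-2 n, padding can outweigh the per-level savings)

Standard: 1552836312 multiplications (1158^3). Strassen: 1977326743 multiplications (7^11, after padding to 2048x2048). Strassen reduces 8 recursive multiplications to 7 at each level.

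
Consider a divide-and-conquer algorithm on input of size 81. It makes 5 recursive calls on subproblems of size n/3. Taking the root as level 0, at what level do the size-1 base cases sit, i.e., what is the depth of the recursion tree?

For divide and conquer with division factor 3:

Problem sizes at each level:
Level 0: 81
Level 1: 27
Level 2: 9
Level 3: 3
Level 4: 1

The root is level 0 and the size-1 base case is level 4 (the tree spans levels 0 through 4, i.e. 5 levels counting the root), so the depth is the number of divisions: log_3(81) = 4

The recursion tree depth is log_3(81) = 4. At each level, the problem size is divided by 3, so it takes 4 divisions to reduce to a base case of size 1. The algorithm makes 5 recursive calls at each level.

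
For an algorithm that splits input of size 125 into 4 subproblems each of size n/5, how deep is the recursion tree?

For divide and conquer with division factor 5:

Problem sizes at each level:
Level 0: 125
Level 1: 25
Level 2: 5
Level 3: 1

The root is level 0 and the size-1 base case is level 3 (the tree spans levels 0 through 3, i.e. 4 levels counting the root), so the depth is the number of divisions: log_5(125) = 3

The recursion tree depth is log_5(125) = 3. At each level, the problem size is divided by 5, so it takes 3 divisions to reduce to a base case of size 1. The algorithm makes 4 recursive calls at each level.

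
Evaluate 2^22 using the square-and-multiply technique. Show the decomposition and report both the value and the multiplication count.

Computing 2^22 by squaring (build up from 2^1; each line after the first costs one multiplication):

2^1 = 2
2^2 = (2^1)^2 = 2^2 = 4
2^4 = (2^2)^2 = 4^2 = 16
2^5 = 2 * 2^4 = 2 * 16 = 32
2^10 = (2^5)^2 = 32^2 = 1024
2^11 = 2 * 2^10 = 2 * 1024 = 2048
2^22 = (2^11)^2 = 2048^2 = 4194304

Result: 4194304
Multiplications needed: 6 (6 lines after 2^1)

2^22 = 4194304. Using exponentiation by squaring, this requires 6 multiplications. The key idea: if the exponent is even, square the half-power; if odd, multiply by the base once.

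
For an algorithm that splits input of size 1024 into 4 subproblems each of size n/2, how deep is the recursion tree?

For divide and conquer with division factor 2:

Problem sizes at each level:
Level 0: 1024
Level 1: 512
Level 2: 256
Level 3: 128
Level 4: 64
Level 5: 32
Level 6: 16
Level 7: 8
Level 8: 4
Level 9: 2
Level 10: 1

The root is level 0 and the size-1 base case is level 10 (the tree spans levels 0 through 10, i.e. 11 levels counting the root), so the depth is the number of divisions: log_2(1024) = 10

The recursion tree depth is log_2(1024) = 10. At each level, the problem size is divided by 2, so it takes 10 divisions to reduce to a base case of size 1. The algorithm makes 4 recursive calls at each level.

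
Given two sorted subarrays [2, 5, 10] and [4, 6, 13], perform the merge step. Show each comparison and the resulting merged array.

Merging process:

Compare 2 vs 4: take 2 from left. Merged: [2]
Compare 5 vs 4: take 4 from right. Merged: [2, 4]
Compare 5 vs 6: take 5 from left. Merged: [2, 4, 5]
Compare 10 vs 6: take 6 from right. Merged: [2, 4, 5, 6]
Compare 10 vs 13: take 10 from left. Merged: [2, 4, 5, 6, 10]
Append remaining from right: [13]. Merged: [2, 4, 5, 6, 10, 13]

Final merged array: [2, 4, 5, 6, 10, 13]
Total comparisons: 5

The merged array is [2, 4, 5, 6, 10, 13], requiring 5 comparisons. The merge step runs in O(n) time where n is the total number of elements.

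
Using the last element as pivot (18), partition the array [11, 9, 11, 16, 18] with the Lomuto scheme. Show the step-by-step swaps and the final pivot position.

Lomuto partition with pivot = 18:

Initial array: [11, 9, 11, 16, 18]

arr[0]=11 <= 18: swap with position 0, array becomes [11, 9, 11, 16, 18]
arr[1]=9 <= 18: swap with position 1, array becomes [11, 9, 11, 16, 18]
arr[2]=11 <= 18: swap with position 2, array becomes [11, 9, 11, 16, 18]
arr[3]=16 <= 18: swap with position 3, array becomes [11, 9, 11, 16, 18]

Place pivot at position 4: [11, 9, 11, 16, 18]
Pivot position: 4

After partitioning with pivot 18, the array becomes [11, 9, 11, 16, 18]. The pivot is placed at index 4. All elements to the left of the pivot are <= 18, and all elements to the right are > 18.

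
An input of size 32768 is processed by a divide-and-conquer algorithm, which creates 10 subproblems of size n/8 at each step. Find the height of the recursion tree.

For divide and conquer with division factor 8:

Problem sizes at each level:
Level 0: 32768
Level 1: 4096
Level 2: 512
Level 3: 64
Level 4: 8
Level 5: 1

The root is level 0 and the size-1 base case is level 5 (the tree spans levels 0 through 5, i.e. 6 levels counting the root), so the depth is the number of divisions: log_8(32768) = 5

The recursion tree depth is log_8(32768) = 5. At each level, the problem size is divided by 8, so it takes 5 divisions to reduce to a base case of size 1. The algorithm makes 10 recursive calls at each level.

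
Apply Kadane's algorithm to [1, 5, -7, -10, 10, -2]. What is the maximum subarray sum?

Using Kadane's algorithm on [1, 5, -7, -10, 10, -2]:

Scanning through the array:
Position 1 (value 5): max_ending_here = 6, max_so_far = 6
Position 2 (value -7): max_ending_here = -1, max_so_far = 6
Position 3 (value -10): max_ending_here = -10, max_so_far = 6
Position 4 (value 10): max_ending_here = 10, max_so_far = 10
Position 5 (value -2): max_ending_here = 8, max_so_far = 10

Maximum subarray: [10]
Maximum sum: 10

The maximum subarray is [10] with sum 10. This subarray runs from index 4 to index 4.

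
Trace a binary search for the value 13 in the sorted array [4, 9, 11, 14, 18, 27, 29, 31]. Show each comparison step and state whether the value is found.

Binary search for 13 in [4, 9, 11, 14, 18, 27, 29, 31]:

lo=0, hi=7, mid=3, arr[mid]=14 -> 14 > 13, search left half
lo=0, hi=2, mid=1, arr[mid]=9 -> 9 < 13, search right half
lo=2, hi=2, mid=2, arr[mid]=11 -> 11 < 13, search right half
lo=3 > hi=2, target 13 not found

Binary search determines that 13 is not in the array after 3 comparisons. The search space was exhausted without finding the target.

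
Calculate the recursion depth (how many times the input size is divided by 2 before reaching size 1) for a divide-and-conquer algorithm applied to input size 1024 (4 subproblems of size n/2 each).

For divide and conquer with division factor 2:

Problem sizes at each level:
Level 0: 1024
Level 1: 512
Level 2: 256
Level 3: 128
Level 4: 64
Level 5: 32
Level 6: 16
Level 7: 8
Level 8: 4
Level 9: 2
Level 10: 1

The root is level 0 and the size-1 base case is level 10 (the tree spans levels 0 through 10, i.e. 11 levels counting the root), so the depth is the number of divisions: log_2(1024) = 10

The recursion tree depth is log_2(1024) = 10. At each level, the problem size is divided by 2, so it takes 10 divisions to reduce to a base case of size 1. The algorithm makes 4 recursive calls at each level.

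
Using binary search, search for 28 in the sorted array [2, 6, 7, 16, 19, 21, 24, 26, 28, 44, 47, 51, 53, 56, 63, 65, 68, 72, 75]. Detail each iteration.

Binary search for 28 in [2, 6, 7, 16, 19, 21, 24, 26, 28, 44, 47, 51, 53, 56, 63, 65, 68, 72, 75]:

lo=0, hi=18, mid=9, arr[mid]=44 -> 44 > 28, search left half
lo=0, hi=8, mid=4, arr[mid]=19 -> 19 < 28, search right half
lo=5, hi=8, mid=6, arr[mid]=24 -> 24 < 28, search right half
lo=7, hi=8, mid=7, arr[mid]=26 -> 26 < 28, search right half
lo=8, hi=8, mid=8, arr[mid]=28 -> Found target at index 8!

Binary search finds 28 at index 8 after 5 comparisons. The search repeatedly halves the search space by comparing with the middle element.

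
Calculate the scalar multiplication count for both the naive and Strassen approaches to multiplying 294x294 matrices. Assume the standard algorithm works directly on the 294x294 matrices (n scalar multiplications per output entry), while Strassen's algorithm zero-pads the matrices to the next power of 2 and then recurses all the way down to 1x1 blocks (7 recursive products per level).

Matrix multiplication for 294x294 matrices:

Strassen's algorithm requires power-of-2 dimensions. Pad 294x294 to 512x512 (next power of 2).

Standard algorithm: 294^3 = 25412184 multiplications
Strassen's algorithm: 7^(log2(512)) = 7^9 = 40353607 multiplications
Difference: 25412184 - 40353607 = -14941423 (Strassen uses MORE here due to padding overhead — for small or just-over-power-of-2 n, padding can outweigh the per-level savings)

Standard: 25412184 multiplications (294^3). Strassen: 40353607 multiplications (7^9, after padding to 512x512). Strassen reduces 8 recursive multiplications to 7 at each level.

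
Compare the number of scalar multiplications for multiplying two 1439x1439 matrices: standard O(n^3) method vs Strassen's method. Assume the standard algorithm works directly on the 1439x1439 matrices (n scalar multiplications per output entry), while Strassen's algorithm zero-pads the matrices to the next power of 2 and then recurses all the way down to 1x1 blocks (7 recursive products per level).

Matrix multiplication for 1439x1439 matrices:

Strassen's algorithm requires power-of-2 dimensions. Pad 1439x1439 to 2048x2048 (next power of 2).

Standard algorithm: 1439^3 = 2979767519 multiplications
Strassen's algorithm: 7^(log2(2048)) = 7^11 = 1977326743 multiplications
Savings: 2979767519 - 1977326743 = 1002440776 multiplications

Standard: 2979767519 multiplications (1439^3). Strassen: 1977326743 multiplications (7^11, after padding to 2048x2048). Strassen reduces 8 recursive multiplications to 7 at each level.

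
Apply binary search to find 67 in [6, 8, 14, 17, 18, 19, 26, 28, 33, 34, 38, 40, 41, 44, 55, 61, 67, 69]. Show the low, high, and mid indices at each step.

Binary search for 67 in [6, 8, 14, 17, 18, 19, 26, 28, 33, 34, 38, 40, 41, 44, 55, 61, 67, 69]:

lo=0, hi=17, mid=8, arr[mid]=33 -> 33 < 67, search right half
lo=9, hi=17, mid=13, arr[mid]=44 -> 44 < 67, search right half
lo=14, hi=17, mid=15, arr[mid]=61 -> 61 < 67, search right half
lo=16, hi=17, mid=16, arr[mid]=67 -> Found target at index 16!

Binary search finds 67 at index 16 after 4 comparisons. The search repeatedly halves the search space by comparing with the middle element.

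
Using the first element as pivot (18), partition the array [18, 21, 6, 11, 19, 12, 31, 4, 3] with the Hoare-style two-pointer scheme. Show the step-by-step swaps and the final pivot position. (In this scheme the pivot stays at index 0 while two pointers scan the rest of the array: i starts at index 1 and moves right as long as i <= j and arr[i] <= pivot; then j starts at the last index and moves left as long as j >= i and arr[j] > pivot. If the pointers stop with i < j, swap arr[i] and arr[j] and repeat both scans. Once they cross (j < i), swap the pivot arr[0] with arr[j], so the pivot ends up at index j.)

Hoare-style two-pointer partition with pivot = 18:

Initial array: [18, 21, 6, 11, 19, 12, 31, 4, 3]

Pointers start at i = 1, j = 8.
i stops at index 1 (arr[1]=21 > 18), j stops at index 8 (arr[8]=3 <= 18): swap arr[1] and arr[8], array becomes [18, 3, 6, 11, 19, 12, 31, 4, 21]
i stops at index 4 (arr[4]=19 > 18), j stops at index 7 (arr[7]=4 <= 18): swap arr[4] and arr[7], array becomes [18, 3, 6, 11, 4, 12, 31, 19, 21]
i ends at 6, j ends at 5: the pointers have crossed (j < i), so scanning stops.

Swap pivot arr[0] with arr[5] to place pivot at position 5: [12, 3, 6, 11, 4, 18, 31, 19, 21]
Pivot position: 5

After partitioning with pivot 18, the array becomes [12, 3, 6, 11, 4, 18, 31, 19, 21]. The pivot is placed at index 5. All elements to the left of the pivot are <= 18, and all elements to the right are > 18.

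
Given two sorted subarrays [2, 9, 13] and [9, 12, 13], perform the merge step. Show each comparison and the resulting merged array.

Merging process:

Compare 2 vs 9: take 2 from left. Merged: [2]
Compare 9 vs 9: take 9 from left. Merged: [2, 9]
Compare 13 vs 9: take 9 from right. Merged: [2, 9, 9]
Compare 13 vs 12: take 12 from right. Merged: [2, 9, 9, 12]
Compare 13 vs 13: take 13 from left. Merged: [2, 9, 9, 12, 13]
Append remaining from right: [13]. Merged: [2, 9, 9, 12, 13, 13]

Final merged array: [2, 9, 9, 12, 13, 13]
Total comparisons: 5

The merged array is [2, 9, 9, 12, 13, 13], requiring 5 comparisons. The merge step runs in O(n) time where n is the total number of elements.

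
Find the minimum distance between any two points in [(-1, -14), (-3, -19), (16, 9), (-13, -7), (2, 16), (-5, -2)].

Computing all pairwise distances among 6 points:

d((-1, -14), (-3, -19)) = 5.3852 <-- minimum
d((-1, -14), (16, 9)) = 28.6007
d((-1, -14), (-13, -7)) = 13.8924
d((-1, -14), (2, 16)) = 30.1496
d((-1, -14), (-5, -2)) = 12.6491
d((-3, -19), (16, 9)) = 33.8378
d((-3, -19), (-13, -7)) = 15.6205
d((-3, -19), (2, 16)) = 35.3553
d((-3, -19), (-5, -2)) = 17.1172
d((16, 9), (-13, -7)) = 33.121
d((16, 9), (2, 16)) = 15.6525
d((16, 9), (-5, -2)) = 23.7065
d((-13, -7), (2, 16)) = 27.4591
d((-13, -7), (-5, -2)) = 9.434
d((2, 16), (-5, -2)) = 19.3132

Closest pair: (-1, -14) and (-3, -19) with distance 5.3852

The closest pair is (-1, -14) and (-3, -19) with Euclidean distance 5.3852. For 6 points, brute-force pairwise comparison is shown above. For large n, the divide-and-conquer algorithm (sort by x, recurse on halves, check the dividing strip) achieves O(n log n).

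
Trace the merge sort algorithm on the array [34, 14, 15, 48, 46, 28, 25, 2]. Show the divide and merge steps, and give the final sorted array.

Merge sort trace:

Split: [34, 14, 15, 48, 46, 28, 25, 2] -> [34, 14, 15, 48] and [46, 28, 25, 2]
  Split: [34, 14, 15, 48] -> [34, 14] and [15, 48]
    Split: [34, 14] -> [34] and [14]
    Merge: [34] + [14] -> [14, 34]
    Split: [15, 48] -> [15] and [48]
    Merge: [15] + [48] -> [15, 48]
  Merge: [14, 34] + [15, 48] -> [14, 15, 34, 48]
  Split: [46, 28, 25, 2] -> [46, 28] and [25, 2]
    Split: [46, 28] -> [46] and [28]
    Merge: [46] + [28] -> [28, 46]
    Split: [25, 2] -> [25] and [2]
    Merge: [25] + [2] -> [2, 25]
  Merge: [28, 46] + [2, 25] -> [2, 25, 28, 46]
Merge: [14, 15, 34, 48] + [2, 25, 28, 46] -> [2, 14, 15, 25, 28, 34, 46, 48]

Final sorted array: [2, 14, 15, 25, 28, 34, 46, 48]

The merge sort proceeds by recursively splitting the array and merging sorted halves.
After all merges, the sorted array is [2, 14, 15, 25, 28, 34, 46, 48].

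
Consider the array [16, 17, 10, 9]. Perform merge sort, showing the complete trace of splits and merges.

Merge sort trace:

Split: [16, 17, 10, 9] -> [16, 17] and [10, 9]
  Split: [16, 17] -> [16] and [17]
  Merge: [16] + [17] -> [16, 17]
  Split: [10, 9] -> [10] and [9]
  Merge: [10] + [9] -> [9, 10]
Merge: [16, 17] + [9, 10] -> [9, 10, 16, 17]

Final sorted array: [9, 10, 16, 17]

The merge sort proceeds by recursively splitting the array and merging sorted halves.
After all merges, the sorted array is [9, 10, 16, 17].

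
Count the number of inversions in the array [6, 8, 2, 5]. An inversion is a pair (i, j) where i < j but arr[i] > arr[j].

Finding inversions in [6, 8, 2, 5]:

(0, 2): arr[0]=6 > arr[2]=2
(0, 3): arr[0]=6 > arr[3]=5
(1, 2): arr[1]=8 > arr[2]=2
(1, 3): arr[1]=8 > arr[3]=5

Total inversions: 4

The array has 4 inversion(s): (0,2), (0,3), (1,2), (1,3). Each pair (i,j) satisfies i < j and arr[i] > arr[j].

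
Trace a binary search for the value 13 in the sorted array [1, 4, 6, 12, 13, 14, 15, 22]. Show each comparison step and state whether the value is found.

Binary search for 13 in [1, 4, 6, 12, 13, 14, 15, 22]:

lo=0, hi=7, mid=3, arr[mid]=12 -> 12 < 13, search right half
lo=4, hi=7, mid=5, arr[mid]=14 -> 14 > 13, search left half
lo=4, hi=4, mid=4, arr[mid]=13 -> Found target at index 4!

Binary search finds 13 at index 4 after 3 comparisons. The search repeatedly halves the search space by comparing with the middle element.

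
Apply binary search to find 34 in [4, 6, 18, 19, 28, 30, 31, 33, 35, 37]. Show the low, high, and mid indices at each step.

Binary search for 34 in [4, 6, 18, 19, 28, 30, 31, 33, 35, 37]:

lo=0, hi=9, mid=4, arr[mid]=28 -> 28 < 34, search right half
lo=5, hi=9, mid=7, arr[mid]=33 -> 33 < 34, search right half
lo=8, hi=9, mid=8, arr[mid]=35 -> 35 > 34, search left half
lo=8 > hi=7, target 34 not found

Binary search determines that 34 is not in the array after 3 comparisons. The search space was exhausted without finding the target.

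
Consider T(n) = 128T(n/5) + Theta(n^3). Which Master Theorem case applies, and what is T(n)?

Master Theorem for T(n) = 128T(n/5) + O(n^3):

a = 128, b = 5, c = 3
log_b(a) = log_5(128) = 3.0147

Case 1: c = 3 < log_5(128) = 3.0147
T(n) = O(n^(log_5 128))

For T(n) = 128T(n/5) + O(n^3): log_5(128) = 3.0147. This is Case 1 of the Master Theorem (c < log_b(a), work dominated by leaves), giving O(n^(log_5 128)).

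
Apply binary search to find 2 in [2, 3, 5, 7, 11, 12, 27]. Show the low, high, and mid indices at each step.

Binary search for 2 in [2, 3, 5, 7, 11, 12, 27]:

lo=0, hi=6, mid=3, arr[mid]=7 -> 7 > 2, search left half
lo=0, hi=2, mid=1, arr[mid]=3 -> 3 > 2, search left half
lo=0, hi=0, mid=0, arr[mid]=2 -> Found target at index 0!

Binary search finds 2 at index 0 after 3 comparisons. The search repeatedly halves the search space by comparing with the middle element.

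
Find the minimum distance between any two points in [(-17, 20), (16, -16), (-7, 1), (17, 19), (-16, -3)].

Computing all pairwise distances among 5 points:

d((-17, 20), (16, -16)) = 48.8365
d((-17, 20), (-7, 1)) = 21.4709
d((-17, 20), (17, 19)) = 34.0147
d((-17, 20), (-16, -3)) = 23.0217
d((16, -16), (-7, 1)) = 28.6007
d((16, -16), (17, 19)) = 35.0143
d((16, -16), (-16, -3)) = 34.5398
d((-7, 1), (17, 19)) = 30.0
d((-7, 1), (-16, -3)) = 9.8489 <-- minimum
d((17, 19), (-16, -3)) = 39.6611

Closest pair: (-7, 1) and (-16, -3) with distance 9.8489

The closest pair is (-7, 1) and (-16, -3) with Euclidean distance 9.8489. For 5 points, brute-force pairwise comparison is shown above. For large n, the divide-and-conquer algorithm (sort by x, recurse on halves, check the dividing strip) achieves O(n log n).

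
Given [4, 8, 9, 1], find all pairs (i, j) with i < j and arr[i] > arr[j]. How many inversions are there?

Finding inversions in [4, 8, 9, 1]:

(0, 3): arr[0]=4 > arr[3]=1
(1, 3): arr[1]=8 > arr[3]=1
(2, 3): arr[2]=9 > arr[3]=1

Total inversions: 3

The array has 3 inversion(s): (0,3), (1,3), (2,3). Each pair (i,j) satisfies i < j and arr[i] > arr[j].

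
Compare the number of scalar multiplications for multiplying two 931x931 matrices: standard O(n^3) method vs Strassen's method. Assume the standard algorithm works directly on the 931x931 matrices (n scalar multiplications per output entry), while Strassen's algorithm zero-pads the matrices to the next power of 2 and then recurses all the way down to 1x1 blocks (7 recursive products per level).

Matrix multiplication for 931x931 matrices:

Strassen's algorithm requires power-of-2 dimensions. Pad 931x931 to 1024x1024 (next power of 2).

Standard algorithm: 931^3 = 806954491 multiplications
Strassen's algorithm: 7^(log2(1024)) = 7^10 = 282475249 multiplications
Savings: 806954491 - 282475249 = 524479242 multiplications

Standard: 806954491 multiplications (931^3). Strassen: 282475249 multiplications (7^10, after padding to 1024x1024). Strassen reduces 8 recursive multiplications to 7 at each level.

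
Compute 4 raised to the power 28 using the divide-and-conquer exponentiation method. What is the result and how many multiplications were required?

Computing 4^28 by squaring (build up from 4^1; each line after the first costs one multiplication):

4^1 = 4
4^2 = (4^1)^2 = 4^2 = 16
4^3 = 4 * 4^2 = 4 * 16 = 64
4^6 = (4^3)^2 = 64^2 = 4096
4^7 = 4 * 4^6 = 4 * 4096 = 16384
4^14 = (4^7)^2 = 16384^2 = 268435456
4^28 = (4^14)^2 = 268435456^2 = 72057594037927936

Result: 72057594037927936
Multiplications needed: 6 (6 lines after 4^1)

4^28 = 72057594037927936. Using exponentiation by squaring, this requires 6 multiplications. The key idea: if the exponent is even, square the half-power; if odd, multiply by the base once.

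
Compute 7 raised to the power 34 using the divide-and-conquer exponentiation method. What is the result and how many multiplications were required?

Computing 7^34 by squaring (build up from 7^1; each line after the first costs one multiplication):

7^1 = 7
7^2 = (7^1)^2 = 7^2 = 49
7^4 = (7^2)^2 = 49^2 = 2401
7^8 = (7^4)^2 = 2401^2 = 5764801
7^16 = (7^8)^2 = 5764801^2 = 33232930569601
7^17 = 7 * 7^16 = 7 * 33232930569601 = 232630513987207
7^34 = (7^17)^2 = 232630513987207^2 = 54116956037952111668959660849

Result: 54116956037952111668959660849
Multiplications needed: 6 (6 lines after 7^1)

7^34 = 54116956037952111668959660849. Using exponentiation by squaring, this requires 6 multiplications. The key idea: if the exponent is even, square the half-power; if odd, multiply by the base once.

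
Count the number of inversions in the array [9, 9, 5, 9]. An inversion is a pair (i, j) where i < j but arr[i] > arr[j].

Finding inversions in [9, 9, 5, 9]:

(0, 2): arr[0]=9 > arr[2]=5
(1, 2): arr[1]=9 > arr[2]=5

Total inversions: 2

The array has 2 inversion(s): (0,2), (1,2). Each pair (i,j) satisfies i < j and arr[i] > arr[j].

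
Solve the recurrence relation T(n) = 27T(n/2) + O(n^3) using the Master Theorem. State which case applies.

Master Theorem for T(n) = 27T(n/2) + O(n^3):

a = 27, b = 2, c = 3
log_b(a) = log_2(27) = 4.7549

Case 1: c = 3 < log_2(27) = 4.7549
T(n) = O(n^(log_2 27))

For T(n) = 27T(n/2) + O(n^3): log_2(27) = 4.7549. This is Case 1 of the Master Theorem (c < log_b(a), work dominated by leaves), giving O(n^(log_2 27)).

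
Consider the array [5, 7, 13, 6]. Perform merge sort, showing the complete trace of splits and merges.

Merge sort trace:

Split: [5, 7, 13, 6] -> [5, 7] and [13, 6]
  Split: [5, 7] -> [5] and [7]
  Merge: [5] + [7] -> [5, 7]
  Split: [13, 6] -> [13] and [6]
  Merge: [13] + [6] -> [6, 13]
Merge: [5, 7] + [6, 13] -> [5, 6, 7, 13]

Final sorted array: [5, 6, 7, 13]

The merge sort proceeds by recursively splitting the array and merging sorted halves.
After all merges, the sorted array is [5, 6, 7, 13].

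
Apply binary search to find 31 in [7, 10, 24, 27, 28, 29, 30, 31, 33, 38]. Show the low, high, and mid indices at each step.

Binary search for 31 in [7, 10, 24, 27, 28, 29, 30, 31, 33, 38]:

lo=0, hi=9, mid=4, arr[mid]=28 -> 28 < 31, search right half
lo=5, hi=9, mid=7, arr[mid]=31 -> Found target at index 7!

Binary search finds 31 at index 7 after 2 comparisons. The search repeatedly halves the search space by comparing with the middle element.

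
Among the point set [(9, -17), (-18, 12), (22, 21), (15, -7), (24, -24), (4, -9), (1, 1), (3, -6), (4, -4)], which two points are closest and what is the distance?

Computing all pairwise distances among 9 points:

d((9, -17), (-18, 12)) = 39.6232
d((9, -17), (22, 21)) = 40.1622
d((9, -17), (15, -7)) = 11.6619
d((9, -17), (24, -24)) = 16.5529
d((9, -17), (4, -9)) = 9.434
d((9, -17), (1, 1)) = 19.6977
d((9, -17), (3, -6)) = 12.53
d((9, -17), (4, -4)) = 13.9284
d((-18, 12), (22, 21)) = 41.0
d((-18, 12), (15, -7)) = 38.0789
d((-18, 12), (24, -24)) = 55.3173
d((-18, 12), (4, -9)) = 30.4138
d((-18, 12), (1, 1)) = 21.9545
d((-18, 12), (3, -6)) = 27.6586
d((-18, 12), (4, -4)) = 27.2029
d((22, 21), (15, -7)) = 28.8617
d((22, 21), (24, -24)) = 45.0444
d((22, 21), (4, -9)) = 34.9857
d((22, 21), (1, 1)) = 29.0
d((22, 21), (3, -6)) = 33.0151
d((22, 21), (4, -4)) = 30.8058
d((15, -7), (24, -24)) = 19.2354
d((15, -7), (4, -9)) = 11.1803
d((15, -7), (1, 1)) = 16.1245
d((15, -7), (3, -6)) = 12.0416
d((15, -7), (4, -4)) = 11.4018
d((24, -24), (4, -9)) = 25.0
d((24, -24), (1, 1)) = 33.9706
d((24, -24), (3, -6)) = 27.6586
d((24, -24), (4, -4)) = 28.2843
d((4, -9), (1, 1)) = 10.4403
d((4, -9), (3, -6)) = 3.1623
d((4, -9), (4, -4)) = 5.0
d((1, 1), (3, -6)) = 7.2801
d((1, 1), (4, -4)) = 5.831
d((3, -6), (4, -4)) = 2.2361 <-- minimum

Closest pair: (3, -6) and (4, -4) with distance 2.2361

The closest pair is (3, -6) and (4, -4) with Euclidean distance 2.2361. For 9 points, brute-force pairwise comparison is shown above. For large n, the divide-and-conquer algorithm (sort by x, recurse on halves, check the dividing strip) achieves O(n log n).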